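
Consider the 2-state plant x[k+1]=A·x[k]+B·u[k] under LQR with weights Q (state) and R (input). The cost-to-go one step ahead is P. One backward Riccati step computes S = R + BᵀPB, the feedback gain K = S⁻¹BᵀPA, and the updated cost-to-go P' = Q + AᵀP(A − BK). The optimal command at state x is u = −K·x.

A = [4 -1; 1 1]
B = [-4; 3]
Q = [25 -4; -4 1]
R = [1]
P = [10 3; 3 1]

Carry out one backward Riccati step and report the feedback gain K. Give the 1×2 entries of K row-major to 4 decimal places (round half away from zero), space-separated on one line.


BᵀP = [-31.0000 -9.0000]
S = R + BᵀPB = [1] + [97.0000] = [98.0000]
BᵀPA = [-133.0000 22.0000]
K = S⁻¹·BᵀPA = [-1.3571 0.2245]
A−BK = [-1.4286 -0.1020; 5.0714 0.3265]
AᵀP(A−BK) = [4.5000 -0.1429; -0.1429 0.0612]
P' = Q + AᵀP(A−BK) = [29.5000 -4.1429; -4.1429 1.0612]
tr(P') = 30.5612

-1.3571 0.2245


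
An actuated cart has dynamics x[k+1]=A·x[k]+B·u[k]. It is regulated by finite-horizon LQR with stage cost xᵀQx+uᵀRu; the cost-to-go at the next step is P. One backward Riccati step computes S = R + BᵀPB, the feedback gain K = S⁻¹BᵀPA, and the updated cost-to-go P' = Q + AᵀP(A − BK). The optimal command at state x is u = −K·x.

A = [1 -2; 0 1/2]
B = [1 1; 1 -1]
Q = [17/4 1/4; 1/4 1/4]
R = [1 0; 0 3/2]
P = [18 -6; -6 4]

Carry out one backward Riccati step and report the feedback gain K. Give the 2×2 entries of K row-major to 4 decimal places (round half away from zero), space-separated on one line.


0.4627 -0.7481 0.4936 -1.1979

BᵀP = [12.0000 -2.0000; 24.0000 -10.0000]
S = R + BᵀPB = [1 0; 0 3/2] + [10.0000 14.0000; 14.0000 34.0000] = [11.0000 14.0000; 14.0000 35.5000]
BᵀPA = [12.0000 -25.0000; 24.0000 -53.0000]
K = S⁻¹·BᵀPA = [0.4627 -0.7481; 0.4936 -1.1979]
A−BK = [0.0437 -0.0540; 0.0308 0.0501]
AᵀP(A−BK) = [0.6015 -1.2725; -1.2725 2.8072]
P' = Q + AᵀP(A−BK) = [4.8515 -1.0225; -1.0225 3.0572]
tr(P') = 7.9087


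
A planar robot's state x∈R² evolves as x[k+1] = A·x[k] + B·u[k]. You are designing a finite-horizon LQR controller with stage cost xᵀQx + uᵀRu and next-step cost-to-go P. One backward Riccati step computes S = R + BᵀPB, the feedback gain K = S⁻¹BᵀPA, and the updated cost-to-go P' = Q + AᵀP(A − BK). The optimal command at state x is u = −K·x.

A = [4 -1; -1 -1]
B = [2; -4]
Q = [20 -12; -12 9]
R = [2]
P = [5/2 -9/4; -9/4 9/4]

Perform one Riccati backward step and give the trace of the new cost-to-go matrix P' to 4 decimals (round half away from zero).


BᵀP = [14.0000 -13.5000]
S = R + BᵀPB = [2] + [82.0000] = [84.0000]
BᵀPA = [69.5000 -0.5000]
K = S⁻¹·BᵀPA = [0.8274 -0.0060]
A−BK = [2.3452 -0.9881; 2.3095 -1.0238]
AᵀP(A−BK) = [2.7470 -0.5863; -0.5863 0.2470]
P' = Q + AᵀP(A−BK) = [22.7470 -12.5863; -12.5863 9.2470]
tr(P') = 31.9940

31.9940


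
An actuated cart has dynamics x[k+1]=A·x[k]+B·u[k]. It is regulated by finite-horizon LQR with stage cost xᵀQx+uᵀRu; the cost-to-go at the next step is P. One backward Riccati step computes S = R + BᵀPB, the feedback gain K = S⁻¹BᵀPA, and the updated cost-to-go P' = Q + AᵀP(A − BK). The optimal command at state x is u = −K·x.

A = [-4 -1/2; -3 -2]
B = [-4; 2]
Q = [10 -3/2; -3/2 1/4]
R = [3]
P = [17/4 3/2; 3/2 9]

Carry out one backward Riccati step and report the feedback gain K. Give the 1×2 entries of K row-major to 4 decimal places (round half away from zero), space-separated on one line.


BᵀP = [-14.0000 12.0000]
S = R + BᵀPB = [3] + [80.0000] = [83.0000]
BᵀPA = [20.0000 -17.0000]
K = S⁻¹·BᵀPA = [0.2410 -0.2048]
A−BK = [-3.0361 -1.3193; -3.4819 -1.5904]
AᵀP(A−BK) = [180.1807 80.8464; 80.8464 36.5806]
P' = Q + AᵀP(A−BK) = [190.1807 79.3464; 79.3464 36.8306]
tr(P') = 227.0113

0.2410 -0.2048


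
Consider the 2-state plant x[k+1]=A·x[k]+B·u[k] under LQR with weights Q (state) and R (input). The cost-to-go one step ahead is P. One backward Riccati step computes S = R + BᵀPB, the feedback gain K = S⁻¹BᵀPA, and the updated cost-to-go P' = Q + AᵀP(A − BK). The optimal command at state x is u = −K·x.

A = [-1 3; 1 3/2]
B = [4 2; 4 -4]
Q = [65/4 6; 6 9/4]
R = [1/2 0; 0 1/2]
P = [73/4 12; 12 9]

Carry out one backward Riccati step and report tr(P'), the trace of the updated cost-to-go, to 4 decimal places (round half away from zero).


BᵀP = [121.0000 84.0000; -11.5000 -12.0000]
S = R + BᵀPB = [1/2 0; 0 1/2] + [820.0000 -94.0000; -94.0000 25.0000] = [820.5000 -94.0000; -94.0000 25.5000]
BᵀPA = [-37.0000 489.0000; -0.5000 -52.5000]
K = S⁻¹·BᵀPA = [-0.0819 0.6234; -0.3217 0.2391]
A−BK = [-0.0288 0.0284; 0.0410 -0.0371]
AᵀP(A−BK) = [0.0570 -0.0658; -0.0658 0.2247]
P' = Q + AᵀP(A−BK) = [16.3070 5.9342; 5.9342 2.4747]
tr(P') = 18.7817

18.7817


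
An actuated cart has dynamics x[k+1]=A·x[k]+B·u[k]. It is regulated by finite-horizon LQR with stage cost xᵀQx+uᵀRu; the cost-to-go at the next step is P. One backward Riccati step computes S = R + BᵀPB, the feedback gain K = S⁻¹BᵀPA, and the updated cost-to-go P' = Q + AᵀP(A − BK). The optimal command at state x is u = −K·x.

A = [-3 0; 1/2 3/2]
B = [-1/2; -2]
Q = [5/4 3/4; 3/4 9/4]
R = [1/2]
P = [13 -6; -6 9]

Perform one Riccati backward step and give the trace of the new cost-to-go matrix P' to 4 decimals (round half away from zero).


BᵀP = [5.5000 -15.0000]
S = R + BᵀPB = [1/2] + [27.2500] = [27.7500]
BᵀPA = [-24.0000 -22.5000]
K = S⁻¹·BᵀPA = [-0.8649 -0.8108]
A−BK = [-3.4324 -0.4054; -1.2297 -0.1216]
AᵀP(A−BK) = [116.4932 14.2905; 14.2905 2.0068]
P' = Q + AᵀP(A−BK) = [117.7432 15.0405; 15.0405 4.2568]
tr(P') = 122.0000

122.0000


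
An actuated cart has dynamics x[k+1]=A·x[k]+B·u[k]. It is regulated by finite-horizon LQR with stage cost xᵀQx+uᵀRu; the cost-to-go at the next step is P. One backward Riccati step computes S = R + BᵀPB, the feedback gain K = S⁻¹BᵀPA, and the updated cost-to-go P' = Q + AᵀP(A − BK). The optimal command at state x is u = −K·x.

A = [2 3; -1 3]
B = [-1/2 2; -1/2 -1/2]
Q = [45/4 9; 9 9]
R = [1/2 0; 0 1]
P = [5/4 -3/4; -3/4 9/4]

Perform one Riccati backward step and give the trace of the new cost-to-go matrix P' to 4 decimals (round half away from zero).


30.6383

BᵀP = [-0.2500 -0.7500; 2.8750 -2.6250]
S = R + BᵀPB = [1/2 0; 0 1] + [0.5000 -0.1250; -0.1250 7.0625] = [1.0000 -0.1250; -0.1250 8.0625]
BᵀPA = [0.2500 -3.0000; 8.3750 0.7500]
K = S⁻¹·BᵀPA = [0.3806 -2.9942; 1.0447 0.0466]
A−BK = [0.1010 1.4097; -0.2874 1.5262]
AᵀP(A−BK) = [1.4058 -1.1417; -1.1417 8.9825]
P' = Q + AᵀP(A−BK) = [12.6558 7.8583; 7.8583 17.9825]
tr(P') = 30.6383


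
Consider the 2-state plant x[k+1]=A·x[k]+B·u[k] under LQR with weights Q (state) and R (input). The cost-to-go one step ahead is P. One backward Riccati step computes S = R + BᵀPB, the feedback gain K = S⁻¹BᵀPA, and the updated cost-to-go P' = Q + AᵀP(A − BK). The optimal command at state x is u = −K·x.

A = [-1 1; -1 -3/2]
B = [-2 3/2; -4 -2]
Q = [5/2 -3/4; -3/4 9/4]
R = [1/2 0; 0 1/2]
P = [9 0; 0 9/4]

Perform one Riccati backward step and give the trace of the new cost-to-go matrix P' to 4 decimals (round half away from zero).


BᵀP = [-18.0000 -9.0000; 13.5000 -4.5000]
S = R + BᵀPB = [1/2 0; 0 1/2] + [72.0000 -9.0000; -9.0000 29.2500] = [72.5000 -9.0000; -9.0000 29.7500]
BᵀPA = [27.0000 -4.5000; -9.0000 20.2500]
K = S⁻¹·BᵀPA = [0.3479 0.0233; -0.1973 0.6877]
A−BK = [-0.0082 0.0150; -0.0028 -0.0313]
AᵀP(A−BK) = [0.0806 -0.0647; -0.0647 0.2410]
P' = Q + AᵀP(A−BK) = [2.5806 -0.8147; -0.8147 2.4910]
tr(P') = 5.0716

5.0716


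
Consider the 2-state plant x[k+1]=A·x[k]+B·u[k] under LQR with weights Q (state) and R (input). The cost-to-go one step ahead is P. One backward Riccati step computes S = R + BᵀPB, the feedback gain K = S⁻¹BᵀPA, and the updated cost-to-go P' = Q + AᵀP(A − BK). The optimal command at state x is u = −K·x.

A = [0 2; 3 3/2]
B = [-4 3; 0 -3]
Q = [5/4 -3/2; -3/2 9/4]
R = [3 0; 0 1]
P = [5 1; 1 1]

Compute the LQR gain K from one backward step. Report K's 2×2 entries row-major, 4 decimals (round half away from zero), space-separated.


-0.5789 -0.7171 -0.7510 -0.2816

BᵀP = [-20.0000 -4.0000; 12.0000 0.0000]
S = R + BᵀPB = [3 0; 0 1] + [80.0000 -48.0000; -48.0000 36.0000] = [83.0000 -48.0000; -48.0000 37.0000]
BᵀPA = [-12.0000 -46.0000; 0.0000 24.0000]
K = S⁻¹·BᵀPA = [-0.5789 -0.7171; -0.7510 -0.2816]
A−BK = [-0.0626 -0.0235; 0.7471 0.6551]
AᵀP(A−BK) = [2.0535 1.8950; 1.8950 2.0231]
P' = Q + AᵀP(A−BK) = [3.3035 0.3950; 0.3950 4.2731]
tr(P') = 7.5766


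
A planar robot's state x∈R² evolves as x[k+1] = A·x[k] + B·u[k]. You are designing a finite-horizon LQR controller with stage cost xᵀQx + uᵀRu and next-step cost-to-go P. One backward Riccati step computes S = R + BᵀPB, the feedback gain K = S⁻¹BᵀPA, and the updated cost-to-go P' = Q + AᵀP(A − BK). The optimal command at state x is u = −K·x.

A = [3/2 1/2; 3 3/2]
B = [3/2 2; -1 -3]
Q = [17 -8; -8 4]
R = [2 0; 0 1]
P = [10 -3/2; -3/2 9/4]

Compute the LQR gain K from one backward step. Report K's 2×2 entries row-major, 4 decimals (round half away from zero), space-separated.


1.7270 0.7296 -0.9187 -0.4580

BᵀP = [16.5000 -4.5000; 24.5000 -9.7500]
S = R + BᵀPB = [2 0; 0 1] + [29.2500 46.5000; 46.5000 78.2500] = [31.2500 46.5000; 46.5000 79.2500]
BᵀPA = [11.2500 1.5000; 7.5000 -2.3750]
K = S⁻¹·BᵀPA = [1.7270 0.7296; -0.9187 -0.4580]
A−BK = [0.7469 0.3217; 1.9710 0.8554]
AᵀP(A−BK) = [16.7115 7.2277; 7.2277 3.1303]
P' = Q + AᵀP(A−BK) = [33.7115 -0.7723; -0.7723 7.1303]
tr(P') = 40.8418


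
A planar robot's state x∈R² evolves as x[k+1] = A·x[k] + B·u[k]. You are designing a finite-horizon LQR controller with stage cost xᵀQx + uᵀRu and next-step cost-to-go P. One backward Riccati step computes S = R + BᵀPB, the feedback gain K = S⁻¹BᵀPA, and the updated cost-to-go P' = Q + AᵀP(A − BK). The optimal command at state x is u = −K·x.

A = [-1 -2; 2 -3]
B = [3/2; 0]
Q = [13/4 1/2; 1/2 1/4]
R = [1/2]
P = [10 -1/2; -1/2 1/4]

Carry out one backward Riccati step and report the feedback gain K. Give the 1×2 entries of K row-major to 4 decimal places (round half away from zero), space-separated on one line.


BᵀP = [15.0000 -0.7500]
S = R + BᵀPB = [1/2] + [22.5000] = [23.0000]
BᵀPA = [-16.5000 -27.7500]
K = S⁻¹·BᵀPA = [-0.7174 -1.2065]
A−BK = [0.0761 -0.1902; 2.0000 -3.0000]
AᵀP(A−BK) = [1.1630 -0.9076; -0.9076 2.7690]
P' = Q + AᵀP(A−BK) = [4.4130 -0.4076; -0.4076 3.0190]
tr(P') = 7.4321

-0.7174 -1.2065


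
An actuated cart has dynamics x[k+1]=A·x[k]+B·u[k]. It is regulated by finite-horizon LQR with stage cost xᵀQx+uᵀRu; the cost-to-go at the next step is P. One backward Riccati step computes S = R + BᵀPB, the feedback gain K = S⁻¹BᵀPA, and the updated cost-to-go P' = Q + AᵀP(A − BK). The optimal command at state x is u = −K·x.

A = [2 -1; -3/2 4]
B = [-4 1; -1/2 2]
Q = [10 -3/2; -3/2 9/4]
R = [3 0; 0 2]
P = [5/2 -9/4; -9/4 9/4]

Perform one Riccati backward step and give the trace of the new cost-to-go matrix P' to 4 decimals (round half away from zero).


21.3349

BᵀP = [-8.8750 7.8750; -2.0000 2.2500]
S = R + BᵀPB = [3 0; 0 2] + [31.5625 6.8750; 6.8750 2.5000] = [34.5625 6.8750; 6.8750 4.5000]
BᵀPA = [-29.5625 40.3750; -7.3750 11.0000]
K = S⁻¹·BᵀPA = [-0.7604 0.9797; -0.4771 0.9478]
A−BK = [-0.5646 1.9708; -0.9260 2.5943]
AᵀP(A−BK) = [2.5636 -3.9244; -3.9244 6.5213]
P' = Q + AᵀP(A−BK) = [12.5636 -5.4244; -5.4244 8.7713]
tr(P') = 21.3349


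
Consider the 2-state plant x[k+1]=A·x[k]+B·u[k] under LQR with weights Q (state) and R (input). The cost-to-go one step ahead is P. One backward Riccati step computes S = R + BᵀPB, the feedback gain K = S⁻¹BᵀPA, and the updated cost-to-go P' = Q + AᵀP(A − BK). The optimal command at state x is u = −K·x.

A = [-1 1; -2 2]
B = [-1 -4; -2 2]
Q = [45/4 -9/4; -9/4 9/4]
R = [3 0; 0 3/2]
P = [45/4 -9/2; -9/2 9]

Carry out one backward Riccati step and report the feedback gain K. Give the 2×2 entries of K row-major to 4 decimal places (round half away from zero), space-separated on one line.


BᵀP = [-2.2500 -13.5000; -54.0000 36.0000]
S = R + BᵀPB = [3 0; 0 3/2] + [29.2500 -18.0000; -18.0000 288.0000] = [32.2500 -18.0000; -18.0000 289.5000]
BᵀPA = [29.2500 -29.2500; -18.0000 18.0000]
K = S⁻¹·BᵀPA = [0.9036 -0.9036; -0.0060 0.0060]
A−BK = [-0.1203 0.1203; -0.1808 0.1808]
AᵀP(A−BK) = [2.7109 -2.7109; -2.7109 2.7109]
P' = Q + AᵀP(A−BK) = [13.9609 -4.9609; -4.9609 4.9609]
tr(P') = 18.9218

0.9036 -0.9036 -0.0060 0.0060


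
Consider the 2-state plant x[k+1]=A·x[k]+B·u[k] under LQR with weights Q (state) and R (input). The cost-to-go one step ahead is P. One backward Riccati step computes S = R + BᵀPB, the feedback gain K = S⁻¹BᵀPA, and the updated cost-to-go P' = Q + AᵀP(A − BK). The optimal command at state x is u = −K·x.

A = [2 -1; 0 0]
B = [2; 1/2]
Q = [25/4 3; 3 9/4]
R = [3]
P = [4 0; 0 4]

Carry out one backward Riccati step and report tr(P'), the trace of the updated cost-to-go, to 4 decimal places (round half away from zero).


12.5000

BᵀP = [8.0000 2.0000]
S = R + BᵀPB = [3] + [17.0000] = [20.0000]
BᵀPA = [16.0000 -8.0000]
K = S⁻¹·BᵀPA = [0.8000 -0.4000]
A−BK = [0.4000 -0.2000; -0.4000 0.2000]
AᵀP(A−BK) = [3.2000 -1.6000; -1.6000 0.8000]
P' = Q + AᵀP(A−BK) = [9.4500 1.4000; 1.4000 3.0500]
tr(P') = 12.5000


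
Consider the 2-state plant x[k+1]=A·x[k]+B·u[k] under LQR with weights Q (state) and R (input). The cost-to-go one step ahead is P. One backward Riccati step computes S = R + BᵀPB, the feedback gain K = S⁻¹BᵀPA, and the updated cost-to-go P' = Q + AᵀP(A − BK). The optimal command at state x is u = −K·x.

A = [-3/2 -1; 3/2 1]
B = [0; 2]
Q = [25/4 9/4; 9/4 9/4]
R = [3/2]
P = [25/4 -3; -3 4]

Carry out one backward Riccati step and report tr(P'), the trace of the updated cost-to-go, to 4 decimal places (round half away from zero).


24.9125

BᵀP = [-6.0000 8.0000]
S = R + BᵀPB = [3/2] + [16.0000] = [17.5000]
BᵀPA = [21.0000 14.0000]
K = S⁻¹·BᵀPA = [1.2000 0.8000]
A−BK = [-1.5000 -1.0000; -0.9000 -0.6000]
AᵀP(A−BK) = [11.3625 7.5750; 7.5750 5.0500]
P' = Q + AᵀP(A−BK) = [17.6125 9.8250; 9.8250 7.3000]
tr(P') = 24.9125


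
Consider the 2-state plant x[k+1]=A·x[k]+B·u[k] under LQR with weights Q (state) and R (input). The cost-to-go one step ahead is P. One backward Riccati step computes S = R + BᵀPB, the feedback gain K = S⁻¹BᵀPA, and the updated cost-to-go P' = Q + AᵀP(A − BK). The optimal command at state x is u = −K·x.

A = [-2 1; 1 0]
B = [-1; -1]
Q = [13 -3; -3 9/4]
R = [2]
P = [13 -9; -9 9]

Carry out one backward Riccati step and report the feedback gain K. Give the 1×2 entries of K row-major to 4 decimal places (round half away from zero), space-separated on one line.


BᵀP = [-4.0000 0.0000]
S = R + BᵀPB = [2] + [4.0000] = [6.0000]
BᵀPA = [8.0000 -4.0000]
K = S⁻¹·BᵀPA = [1.3333 -0.6667]
A−BK = [-0.6667 0.3333; 2.3333 -0.6667]
AᵀP(A−BK) = [86.3333 -29.6667; -29.6667 10.3333]
P' = Q + AᵀP(A−BK) = [99.3333 -32.6667; -32.6667 12.5833]
tr(P') = 111.9167

1.3333 -0.6667


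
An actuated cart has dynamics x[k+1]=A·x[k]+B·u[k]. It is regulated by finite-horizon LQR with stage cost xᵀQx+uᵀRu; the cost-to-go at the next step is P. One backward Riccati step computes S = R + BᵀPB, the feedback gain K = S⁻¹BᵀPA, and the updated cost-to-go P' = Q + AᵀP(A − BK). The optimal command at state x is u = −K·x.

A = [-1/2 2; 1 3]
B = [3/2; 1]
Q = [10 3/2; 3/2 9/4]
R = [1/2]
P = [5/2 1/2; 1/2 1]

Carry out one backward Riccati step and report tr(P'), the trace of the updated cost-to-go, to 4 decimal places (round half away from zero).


16.4384

BᵀP = [4.2500 1.7500]
S = R + BᵀPB = [1/2] + [8.1250] = [8.6250]
BᵀPA = [-0.3750 13.7500]
K = S⁻¹·BᵀPA = [-0.0435 1.5942]
A−BK = [-0.4348 -0.3913; 1.0435 1.4058]
AᵀP(A−BK) = [1.1087 1.3478; 1.3478 3.0797]
P' = Q + AᵀP(A−BK) = [11.1087 2.8478; 2.8478 5.3297]
tr(P') = 16.4384


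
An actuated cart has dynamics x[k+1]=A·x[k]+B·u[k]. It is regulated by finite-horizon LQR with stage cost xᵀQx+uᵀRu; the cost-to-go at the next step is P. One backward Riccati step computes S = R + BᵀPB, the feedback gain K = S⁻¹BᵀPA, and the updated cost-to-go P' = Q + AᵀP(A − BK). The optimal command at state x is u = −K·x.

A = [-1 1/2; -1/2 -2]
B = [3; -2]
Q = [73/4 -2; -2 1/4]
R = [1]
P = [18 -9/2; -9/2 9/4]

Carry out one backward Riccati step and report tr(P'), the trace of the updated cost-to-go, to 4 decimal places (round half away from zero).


BᵀP = [63.0000 -18.0000]
S = R + BᵀPB = [1] + [225.0000] = [226.0000]
BᵀPA = [-54.0000 67.5000]
K = S⁻¹·BᵀPA = [-0.2389 0.2987]
A−BK = [-0.2832 -0.3960; -0.9779 -1.4027]
AᵀP(A−BK) = [1.1598 1.5033; 1.5033 2.3396]
P' = Q + AᵀP(A−BK) = [19.4098 -0.4967; -0.4967 2.5896]
tr(P') = 21.9994

21.9994


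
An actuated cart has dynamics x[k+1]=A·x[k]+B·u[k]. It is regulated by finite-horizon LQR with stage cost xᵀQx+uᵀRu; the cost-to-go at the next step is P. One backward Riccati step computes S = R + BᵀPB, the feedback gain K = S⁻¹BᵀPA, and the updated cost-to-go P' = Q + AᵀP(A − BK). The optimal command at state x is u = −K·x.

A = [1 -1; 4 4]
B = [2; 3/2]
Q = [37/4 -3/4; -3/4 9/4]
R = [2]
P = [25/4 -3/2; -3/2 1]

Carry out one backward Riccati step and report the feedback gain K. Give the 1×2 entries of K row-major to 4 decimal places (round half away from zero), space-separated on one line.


BᵀP = [10.2500 -1.5000]
S = R + BᵀPB = [2] + [18.2500] = [20.2500]
BᵀPA = [4.2500 -16.2500]
K = S⁻¹·BᵀPA = [0.2099 -0.8025]
A−BK = [0.5802 0.6049; 3.6852 5.2037]
AᵀP(A−BK) = [9.3580 13.1605; 13.1605 21.2099]
P' = Q + AᵀP(A−BK) = [18.6080 12.4105; 12.4105 23.4599]
tr(P') = 42.0679

0.2099 -0.8025


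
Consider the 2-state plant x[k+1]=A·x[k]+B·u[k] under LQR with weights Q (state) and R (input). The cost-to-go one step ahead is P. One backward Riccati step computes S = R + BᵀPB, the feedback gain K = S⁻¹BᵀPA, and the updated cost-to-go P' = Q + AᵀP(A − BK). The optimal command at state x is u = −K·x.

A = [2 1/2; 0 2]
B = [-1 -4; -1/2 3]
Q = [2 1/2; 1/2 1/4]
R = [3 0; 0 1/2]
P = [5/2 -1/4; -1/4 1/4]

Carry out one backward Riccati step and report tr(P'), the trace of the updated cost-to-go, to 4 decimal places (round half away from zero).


BᵀP = [-2.3750 0.1250; -10.7500 1.7500]
S = R + BᵀPB = [3 0; 0 1/2] + [2.3125 9.8750; 9.8750 48.2500] = [5.3125 9.8750; 9.8750 48.7500]
BᵀPA = [-4.7500 -0.9375; -21.5000 -1.8750]
K = S⁻¹·BᵀPA = [-0.1192 -0.1684; -0.4169 -0.0044]
A−BK = [0.2133 0.3142; 1.1910 1.9289]
AᵀP(A−BK) = [0.4709 0.6066; 0.6066 0.9590]
P' = Q + AᵀP(A−BK) = [2.4709 1.1066; 1.1066 1.2090]
tr(P') = 3.6799

3.6799


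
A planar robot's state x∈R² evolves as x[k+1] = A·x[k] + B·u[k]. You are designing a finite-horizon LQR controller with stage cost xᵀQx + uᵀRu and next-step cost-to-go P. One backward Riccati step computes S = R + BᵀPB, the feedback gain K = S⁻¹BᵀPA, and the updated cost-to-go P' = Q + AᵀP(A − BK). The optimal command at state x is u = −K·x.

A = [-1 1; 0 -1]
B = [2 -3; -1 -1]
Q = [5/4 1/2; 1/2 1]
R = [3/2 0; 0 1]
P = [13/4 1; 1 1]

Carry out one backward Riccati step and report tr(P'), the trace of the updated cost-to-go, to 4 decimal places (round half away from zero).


2.8242

BᵀP = [5.5000 1.0000; -10.7500 -4.0000]
S = R + BᵀPB = [3/2 0; 0 1] + [10.0000 -17.5000; -17.5000 36.2500] = [11.5000 -17.5000; -17.5000 37.2500]
BᵀPA = [-5.5000 4.5000; 10.7500 -6.7500]
K = S⁻¹·BᵀPA = [-0.1372 0.4053; 0.2242 0.0092]
A−BK = [-0.0532 0.2170; 0.0870 -0.5855]
AᵀP(A−BK) = [0.0860 -0.1198; -0.1198 0.4882]
P' = Q + AᵀP(A−BK) = [1.3360 0.3802; 0.3802 1.4882]
tr(P') = 2.8242


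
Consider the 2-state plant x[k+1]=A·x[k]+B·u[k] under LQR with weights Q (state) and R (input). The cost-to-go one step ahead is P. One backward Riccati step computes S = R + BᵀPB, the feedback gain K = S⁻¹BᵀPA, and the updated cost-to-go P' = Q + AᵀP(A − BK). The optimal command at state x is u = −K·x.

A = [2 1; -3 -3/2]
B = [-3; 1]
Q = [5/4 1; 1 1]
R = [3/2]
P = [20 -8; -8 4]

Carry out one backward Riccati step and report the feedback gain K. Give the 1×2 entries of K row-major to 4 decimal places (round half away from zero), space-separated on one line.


BᵀP = [-68.0000 28.0000]
S = R + BᵀPB = [3/2] + [232.0000] = [233.5000]
BᵀPA = [-220.0000 -110.0000]
K = S⁻¹·BᵀPA = [-0.9422 -0.4711]
A−BK = [-0.8266 -0.4133; -2.0578 -1.0289]
AᵀP(A−BK) = [4.7195 2.3597; 2.3597 1.1799]
P' = Q + AᵀP(A−BK) = [5.9695 3.3597; 3.3597 2.1799]
tr(P') = 8.1494

-0.9422 -0.4711


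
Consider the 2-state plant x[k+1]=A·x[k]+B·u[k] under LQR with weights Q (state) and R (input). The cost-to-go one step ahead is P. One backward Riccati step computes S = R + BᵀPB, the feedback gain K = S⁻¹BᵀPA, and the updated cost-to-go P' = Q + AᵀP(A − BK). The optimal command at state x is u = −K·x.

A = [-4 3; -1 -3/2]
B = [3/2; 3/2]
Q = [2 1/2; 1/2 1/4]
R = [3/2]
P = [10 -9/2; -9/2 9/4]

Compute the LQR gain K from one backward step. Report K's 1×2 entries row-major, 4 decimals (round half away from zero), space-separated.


-3.3617 3.3830

BᵀP = [8.2500 -3.3750]
S = R + BᵀPB = [3/2] + [7.3125] = [8.8125]
BᵀPA = [-29.6250 29.8125]
K = S⁻¹·BᵀPA = [-3.3617 3.3830]
A−BK = [1.0426 -2.0745; 4.0426 -6.5745]
AᵀP(A−BK) = [26.6596 -29.9043; -29.9043 34.7074]
P' = Q + AᵀP(A−BK) = [28.6596 -29.4043; -29.4043 34.9574]
tr(P') = 63.6170


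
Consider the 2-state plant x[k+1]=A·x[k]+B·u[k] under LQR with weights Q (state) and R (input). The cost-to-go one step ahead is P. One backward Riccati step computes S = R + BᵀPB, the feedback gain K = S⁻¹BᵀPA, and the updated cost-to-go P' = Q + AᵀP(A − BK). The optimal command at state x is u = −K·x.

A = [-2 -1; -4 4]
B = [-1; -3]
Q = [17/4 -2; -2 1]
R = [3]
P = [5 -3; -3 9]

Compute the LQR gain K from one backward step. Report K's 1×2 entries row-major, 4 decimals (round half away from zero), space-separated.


1.2394 -1.4085

BᵀP = [4.0000 -24.0000]
S = R + BᵀPB = [3] + [68.0000] = [71.0000]
BᵀPA = [88.0000 -100.0000]
K = S⁻¹·BᵀPA = [1.2394 -1.4085]
A−BK = [-0.7606 -2.4085; -0.2817 -0.2254]
AᵀP(A−BK) = [6.9296 1.9437; 1.9437 32.1549]
P' = Q + AᵀP(A−BK) = [11.1796 -0.0563; -0.0563 33.1549]
tr(P') = 44.3345


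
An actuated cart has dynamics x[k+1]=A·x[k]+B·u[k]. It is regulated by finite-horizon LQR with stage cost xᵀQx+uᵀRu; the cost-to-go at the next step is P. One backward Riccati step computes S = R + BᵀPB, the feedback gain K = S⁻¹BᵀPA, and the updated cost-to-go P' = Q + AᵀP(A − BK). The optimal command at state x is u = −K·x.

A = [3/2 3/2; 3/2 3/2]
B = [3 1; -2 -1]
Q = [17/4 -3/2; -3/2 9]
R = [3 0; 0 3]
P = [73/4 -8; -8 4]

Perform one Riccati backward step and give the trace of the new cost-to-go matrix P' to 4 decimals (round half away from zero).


BᵀP = [70.7500 -32.0000; 26.2500 -12.0000]
S = R + BᵀPB = [3 0; 0 3] + [276.2500 102.7500; 102.7500 38.2500] = [279.2500 102.7500; 102.7500 41.2500]
BᵀPA = [58.1250 58.1250; 21.3750 21.3750]
K = S⁻¹·BᵀPA = [0.2094 0.2094; -0.0035 -0.0035]
A−BK = [0.8752 0.8752; 1.9154 1.9154]
AᵀP(A−BK) = [1.9639 1.9639; 1.9639 1.9639]
P' = Q + AᵀP(A−BK) = [6.2139 0.4639; 0.4639 10.9639]
tr(P') = 17.1778

17.1778


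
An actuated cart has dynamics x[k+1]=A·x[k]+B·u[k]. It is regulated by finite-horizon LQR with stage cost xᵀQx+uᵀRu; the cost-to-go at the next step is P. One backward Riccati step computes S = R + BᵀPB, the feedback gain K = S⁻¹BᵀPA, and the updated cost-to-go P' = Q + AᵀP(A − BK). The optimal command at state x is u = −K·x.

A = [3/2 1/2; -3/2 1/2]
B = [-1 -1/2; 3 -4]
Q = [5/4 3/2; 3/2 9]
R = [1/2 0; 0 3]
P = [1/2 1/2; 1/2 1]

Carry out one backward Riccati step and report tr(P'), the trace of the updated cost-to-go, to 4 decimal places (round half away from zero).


10.7404

BᵀP = [1.0000 2.5000; -2.2500 -4.2500]
S = R + BᵀPB = [1/2 0; 0 3] + [6.5000 -10.5000; -10.5000 18.1250] = [7.0000 -10.5000; -10.5000 21.1250]
BᵀPA = [-2.2500 1.7500; 3.0000 -3.2500]
K = S⁻¹·BᵀPA = [-0.4261 0.0756; -0.0698 -0.1163]
A−BK = [1.0390 0.5174; -0.5008 -0.1919]
AᵀP(A−BK) = [0.3756 0.1439; 0.1439 0.1148]
P' = Q + AᵀP(A−BK) = [1.6256 1.6439; 1.6439 9.1148]
tr(P') = 10.7404


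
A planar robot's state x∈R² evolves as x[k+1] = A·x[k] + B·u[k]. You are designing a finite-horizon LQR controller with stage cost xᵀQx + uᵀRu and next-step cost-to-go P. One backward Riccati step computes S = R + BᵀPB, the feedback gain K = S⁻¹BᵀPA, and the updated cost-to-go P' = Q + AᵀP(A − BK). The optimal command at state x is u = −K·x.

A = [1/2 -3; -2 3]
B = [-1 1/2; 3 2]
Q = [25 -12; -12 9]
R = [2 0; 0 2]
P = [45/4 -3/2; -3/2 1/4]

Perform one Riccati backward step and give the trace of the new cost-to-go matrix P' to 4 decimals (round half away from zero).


45.4371

BᵀP = [-15.7500 2.2500; 2.6250 -0.2500]
S = R + BᵀPB = [2 0; 0 2] + [22.5000 -3.3750; -3.3750 0.8125] = [24.5000 -3.3750; -3.3750 2.8125]
BᵀPA = [-12.3750 54.0000; 1.8125 -8.6250]
K = S⁻¹·BᵀPA = [-0.4988 2.1345; 0.0459 -0.5053]
A−BK = [-0.0217 -0.6129; -0.5955 -2.3928]
AᵀP(A−BK) = [0.5569 -2.2950; -2.2950 10.8802]
P' = Q + AᵀP(A−BK) = [25.5569 -14.2950; -14.2950 19.8802]
tr(P') = 45.4371


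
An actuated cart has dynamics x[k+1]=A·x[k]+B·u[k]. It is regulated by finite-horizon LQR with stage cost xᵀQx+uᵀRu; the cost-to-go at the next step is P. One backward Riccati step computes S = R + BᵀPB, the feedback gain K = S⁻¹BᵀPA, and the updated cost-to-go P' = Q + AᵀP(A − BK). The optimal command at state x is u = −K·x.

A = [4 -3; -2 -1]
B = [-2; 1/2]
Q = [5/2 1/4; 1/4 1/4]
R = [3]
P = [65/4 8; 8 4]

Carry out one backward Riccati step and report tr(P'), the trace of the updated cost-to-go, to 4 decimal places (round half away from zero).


BᵀP = [-28.5000 -14.0000]
S = R + BᵀPB = [3] + [50.0000] = [53.0000]
BᵀPA = [-86.0000 99.5000]
K = S⁻¹·BᵀPA = [-1.6226 1.8774]
A−BK = [0.7547 0.7547; -1.1887 -1.9387]
AᵀP(A−BK) = [8.4528 -9.5472; -9.5472 11.4528]
P' = Q + AᵀP(A−BK) = [10.9528 -9.2972; -9.2972 11.7028]
tr(P') = 22.6557

22.6557


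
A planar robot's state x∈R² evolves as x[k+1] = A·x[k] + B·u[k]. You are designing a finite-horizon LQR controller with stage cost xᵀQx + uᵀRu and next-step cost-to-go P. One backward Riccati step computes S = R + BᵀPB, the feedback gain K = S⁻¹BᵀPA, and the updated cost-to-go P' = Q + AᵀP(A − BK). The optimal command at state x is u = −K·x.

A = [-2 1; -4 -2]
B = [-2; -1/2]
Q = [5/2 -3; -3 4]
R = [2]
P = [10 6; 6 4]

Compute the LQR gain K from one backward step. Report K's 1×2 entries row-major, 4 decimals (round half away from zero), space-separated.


1.8545 0.0909

BᵀP = [-23.0000 -14.0000]
S = R + BᵀPB = [2] + [53.0000] = [55.0000]
BᵀPA = [102.0000 5.0000]
K = S⁻¹·BᵀPA = [1.8545 0.0909]
A−BK = [1.7091 1.1818; -3.0727 -1.9545]
AᵀP(A−BK) = [10.8364 2.7273; 2.7273 1.5455]
P' = Q + AᵀP(A−BK) = [13.3364 -0.2727; -0.2727 5.5455]
tr(P') = 18.8818


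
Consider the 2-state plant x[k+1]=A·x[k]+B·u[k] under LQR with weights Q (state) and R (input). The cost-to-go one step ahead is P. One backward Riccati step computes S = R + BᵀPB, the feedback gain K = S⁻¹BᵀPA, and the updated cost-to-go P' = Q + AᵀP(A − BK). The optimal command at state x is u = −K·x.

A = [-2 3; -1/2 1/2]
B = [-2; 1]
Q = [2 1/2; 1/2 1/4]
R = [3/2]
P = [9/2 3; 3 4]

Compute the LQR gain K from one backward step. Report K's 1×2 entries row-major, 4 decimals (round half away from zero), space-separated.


1.1304 -1.6522

BᵀP = [-6.0000 -2.0000]
S = R + BᵀPB = [3/2] + [10.0000] = [11.5000]
BᵀPA = [13.0000 -19.0000]
K = S⁻¹·BᵀPA = [1.1304 -1.6522]
A−BK = [0.2609 -0.3043; -1.6304 2.1522]
AᵀP(A−BK) = [10.3043 -14.0217; -14.0217 19.1087]
P' = Q + AᵀP(A−BK) = [12.3043 -13.5217; -13.5217 19.3587]
tr(P') = 31.6630


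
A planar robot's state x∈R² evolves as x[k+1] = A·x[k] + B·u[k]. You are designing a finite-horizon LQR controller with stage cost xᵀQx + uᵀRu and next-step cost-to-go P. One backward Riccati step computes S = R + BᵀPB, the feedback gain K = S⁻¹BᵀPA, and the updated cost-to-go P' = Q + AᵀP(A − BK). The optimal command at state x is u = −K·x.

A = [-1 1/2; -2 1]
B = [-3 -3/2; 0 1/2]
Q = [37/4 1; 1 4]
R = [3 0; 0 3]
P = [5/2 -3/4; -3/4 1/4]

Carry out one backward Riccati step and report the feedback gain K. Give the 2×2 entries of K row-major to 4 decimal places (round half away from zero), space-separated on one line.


BᵀP = [-7.5000 2.2500; -4.1250 1.2500]
S = R + BᵀPB = [3 0; 0 3] + [22.5000 12.3750; 12.3750 6.8125] = [25.5000 12.3750; 12.3750 9.8125]
BᵀPA = [3.0000 -1.5000; 1.6250 -0.8125]
K = S⁻¹·BᵀPA = [0.0961 -0.0480; 0.0444 -0.0222]
A−BK = [-0.6451 0.3225; -2.0222 1.0111]
AᵀP(A−BK) = [0.1395 -0.0698; -0.0698 0.0349]
P' = Q + AᵀP(A−BK) = [9.3895 0.9302; 0.9302 4.0349]
tr(P') = 13.4244

0.0961 -0.0480 0.0444 -0.0222


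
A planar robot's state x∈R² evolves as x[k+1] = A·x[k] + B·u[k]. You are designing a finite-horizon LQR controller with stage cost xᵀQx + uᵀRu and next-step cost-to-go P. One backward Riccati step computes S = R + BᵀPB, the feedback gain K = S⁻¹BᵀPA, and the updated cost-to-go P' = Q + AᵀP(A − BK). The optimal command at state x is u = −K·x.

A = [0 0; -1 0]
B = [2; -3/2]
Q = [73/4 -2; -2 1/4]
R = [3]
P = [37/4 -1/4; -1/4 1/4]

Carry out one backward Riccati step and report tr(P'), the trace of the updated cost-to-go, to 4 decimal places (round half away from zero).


18.7318

BᵀP = [18.8750 -0.8750]
S = R + BᵀPB = [3] + [39.0625] = [42.0625]
BᵀPA = [0.8750 0.0000]
K = S⁻¹·BᵀPA = [0.0208 0.0000]
A−BK = [-0.0416 0.0000; -0.9688 0.0000]
AᵀP(A−BK) = [0.2318 0.0000; 0.0000 0.0000]
P' = Q + AᵀP(A−BK) = [18.4818 -2.0000; -2.0000 0.2500]
tr(P') = 18.7318


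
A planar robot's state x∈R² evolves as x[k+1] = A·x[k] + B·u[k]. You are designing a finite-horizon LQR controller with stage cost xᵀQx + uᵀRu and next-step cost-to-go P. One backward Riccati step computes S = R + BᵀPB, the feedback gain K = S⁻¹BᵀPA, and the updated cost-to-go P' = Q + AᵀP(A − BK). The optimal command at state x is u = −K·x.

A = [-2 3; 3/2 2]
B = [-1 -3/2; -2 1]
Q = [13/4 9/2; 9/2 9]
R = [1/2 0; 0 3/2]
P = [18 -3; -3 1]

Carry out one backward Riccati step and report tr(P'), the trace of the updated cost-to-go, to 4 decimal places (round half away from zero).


BᵀP = [-12.0000 1.0000; -30.0000 5.5000]
S = R + BᵀPB = [1/2 0; 0 3/2] + [10.0000 19.0000; 19.0000 50.5000] = [10.5000 19.0000; 19.0000 52.0000]
BᵀPA = [25.5000 -34.0000; 68.2500 -79.0000]
K = S⁻¹·BᵀPA = [0.1581 -1.4432; 1.2547 -0.9919]
A−BK = [0.0402 0.0689; 0.5615 0.1054]
AᵀP(A−BK) = [2.5829 -2.0007; -2.0007 2.5703]
P' = Q + AᵀP(A−BK) = [5.8329 2.4993; 2.4993 11.5703]
tr(P') = 17.4032

17.4032


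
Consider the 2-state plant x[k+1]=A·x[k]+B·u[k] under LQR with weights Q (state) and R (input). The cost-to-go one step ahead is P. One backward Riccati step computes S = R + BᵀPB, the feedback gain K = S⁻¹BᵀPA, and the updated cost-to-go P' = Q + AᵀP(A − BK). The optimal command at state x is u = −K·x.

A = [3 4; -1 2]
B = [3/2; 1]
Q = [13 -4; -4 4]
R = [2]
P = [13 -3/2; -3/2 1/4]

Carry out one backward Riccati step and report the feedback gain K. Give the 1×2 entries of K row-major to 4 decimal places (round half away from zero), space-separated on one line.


BᵀP = [18.0000 -2.0000]
S = R + BᵀPB = [2] + [25.0000] = [27.0000]
BᵀPA = [56.0000 68.0000]
K = S⁻¹·BᵀPA = [2.0741 2.5185]
A−BK = [-0.1111 0.2222; -3.0741 -0.5185]
AᵀP(A−BK) = [10.1019 11.4630; 11.4630 13.7407]
P' = Q + AᵀP(A−BK) = [23.1019 7.4630; 7.4630 17.7407]
tr(P') = 40.8426

2.0741 2.5185


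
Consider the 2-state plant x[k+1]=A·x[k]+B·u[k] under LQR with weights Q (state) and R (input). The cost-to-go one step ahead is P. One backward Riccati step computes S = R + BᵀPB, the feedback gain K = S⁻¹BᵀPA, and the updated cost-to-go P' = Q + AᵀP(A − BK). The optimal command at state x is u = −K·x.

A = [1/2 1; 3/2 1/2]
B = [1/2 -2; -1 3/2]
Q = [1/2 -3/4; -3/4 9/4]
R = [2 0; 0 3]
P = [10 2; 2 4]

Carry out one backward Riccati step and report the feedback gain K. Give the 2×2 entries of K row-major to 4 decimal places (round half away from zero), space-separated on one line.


BᵀP = [3.0000 -3.0000; -17.0000 2.0000]
S = R + BᵀPB = [2 0; 0 3] + [4.5000 -10.5000; -10.5000 37.0000] = [6.5000 -10.5000; -10.5000 40.0000]
BᵀPA = [-3.0000 1.5000; -5.5000 -16.0000]
K = S⁻¹·BᵀPA = [-1.1870 -0.7212; -0.4491 -0.5893]
A−BK = [0.1953 0.1820; 0.9866 0.6628]
AᵀP(A−BK) = [8.4691 6.0952; 6.0952 4.6528]
P' = Q + AᵀP(A−BK) = [8.9691 5.3452; 5.3452 6.9028]
tr(P') = 15.8719

-1.1870 -0.7212 -0.4491 -0.5893


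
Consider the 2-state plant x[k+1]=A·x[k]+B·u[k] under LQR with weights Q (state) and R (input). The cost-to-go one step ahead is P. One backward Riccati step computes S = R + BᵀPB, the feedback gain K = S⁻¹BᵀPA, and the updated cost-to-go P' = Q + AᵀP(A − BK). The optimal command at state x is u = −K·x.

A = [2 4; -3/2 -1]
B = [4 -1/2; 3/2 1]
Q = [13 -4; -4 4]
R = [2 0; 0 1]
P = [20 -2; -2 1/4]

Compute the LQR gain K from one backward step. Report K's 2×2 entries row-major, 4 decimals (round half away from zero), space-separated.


BᵀP = [77.0000 -7.6250; -12.0000 1.2500]
S = R + BᵀPB = [2 0; 0 1] + [296.5625 -46.1250; -46.1250 7.2500] = [298.5625 -46.1250; -46.1250 8.2500]
BᵀPA = [165.4375 315.6250; -25.8750 -49.2500]
K = S⁻¹·BᵀPA = [0.5106 0.9899; -0.2816 -0.4350]
A−BK = [-0.1832 -0.1773; -1.9844 -2.0499]
AᵀP(A−BK) = [0.8022 1.3453; 1.3453 2.3747]
P' = Q + AᵀP(A−BK) = [13.8022 -2.6547; -2.6547 6.3747]
tr(P') = 20.1769

0.5106 0.9899 -0.2816 -0.4350


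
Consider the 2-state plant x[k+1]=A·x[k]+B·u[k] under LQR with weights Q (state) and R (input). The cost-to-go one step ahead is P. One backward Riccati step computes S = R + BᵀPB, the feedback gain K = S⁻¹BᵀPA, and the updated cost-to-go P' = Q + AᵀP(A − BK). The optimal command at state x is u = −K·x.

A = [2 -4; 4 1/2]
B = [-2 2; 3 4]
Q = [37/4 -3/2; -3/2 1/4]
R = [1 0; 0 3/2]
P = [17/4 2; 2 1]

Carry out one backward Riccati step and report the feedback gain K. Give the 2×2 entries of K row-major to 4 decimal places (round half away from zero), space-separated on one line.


-0.1139 0.6224 0.9620 -0.8481

BᵀP = [-2.5000 -1.0000; 16.5000 8.0000]
S = R + BᵀPB = [1 0; 0 3/2] + [2.0000 -9.0000; -9.0000 65.0000] = [3.0000 -9.0000; -9.0000 66.5000]
BᵀPA = [-9.0000 9.5000; 65.0000 -62.0000]
K = S⁻¹·BᵀPA = [-0.1139 0.6224; 0.9620 -0.8481]
A−BK = [-0.1519 -1.0591; 0.4937 2.0253]
AᵀP(A−BK) = [1.4430 -1.2722; -1.2722 1.7553]
P' = Q + AᵀP(A−BK) = [10.6930 -2.7722; -2.7722 2.0053]
tr(P') = 12.6983


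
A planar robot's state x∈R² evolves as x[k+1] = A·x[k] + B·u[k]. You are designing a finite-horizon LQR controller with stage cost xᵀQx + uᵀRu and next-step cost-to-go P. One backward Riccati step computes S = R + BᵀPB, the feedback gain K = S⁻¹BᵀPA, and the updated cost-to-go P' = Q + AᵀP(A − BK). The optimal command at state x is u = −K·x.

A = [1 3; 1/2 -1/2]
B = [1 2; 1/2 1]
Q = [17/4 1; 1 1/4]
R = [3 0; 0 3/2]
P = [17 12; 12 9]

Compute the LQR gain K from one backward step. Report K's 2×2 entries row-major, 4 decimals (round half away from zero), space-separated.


0.1099 0.2137 0.4398 0.8549

BᵀP = [23.0000 16.5000; 46.0000 33.0000]
S = R + BᵀPB = [3 0; 0 3/2] + [31.2500 62.5000; 62.5000 125.0000] = [34.2500 62.5000; 62.5000 126.5000]
BᵀPA = [31.2500 60.7500; 62.5000 121.5000]
K = S⁻¹·BᵀPA = [0.1099 0.2137; 0.4398 0.8549]
A−BK = [0.0106 1.0765; 0.0053 -1.4617]
AᵀP(A−BK) = [0.3298 0.6412; 0.6412 2.3984]
P' = Q + AᵀP(A−BK) = [4.5798 1.6412; 1.6412 2.6484]
tr(P') = 7.2282


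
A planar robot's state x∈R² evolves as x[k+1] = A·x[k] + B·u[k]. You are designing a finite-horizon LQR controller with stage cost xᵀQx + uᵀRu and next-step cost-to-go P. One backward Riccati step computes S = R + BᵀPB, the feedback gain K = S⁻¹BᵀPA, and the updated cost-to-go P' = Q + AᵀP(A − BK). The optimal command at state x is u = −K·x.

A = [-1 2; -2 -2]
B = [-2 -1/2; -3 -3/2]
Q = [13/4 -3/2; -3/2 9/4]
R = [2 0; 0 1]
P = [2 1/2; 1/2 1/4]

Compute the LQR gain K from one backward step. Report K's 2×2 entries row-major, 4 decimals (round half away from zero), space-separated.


BᵀP = [-5.5000 -1.7500; -1.7500 -0.6250]
S = R + BᵀPB = [2 0; 0 1] + [16.2500 5.3750; 5.3750 1.8125] = [18.2500 5.3750; 5.3750 2.8125]
BᵀPA = [9.0000 -7.5000; 3.0000 -2.2500]
K = S⁻¹·BᵀPA = [0.4095 -0.4011; 0.2841 -0.0334]
A−BK = [-0.0390 1.1811; -0.3454 -3.2535]
AᵀP(A−BK) = [0.4624 -0.2897; -0.2897 1.9164]
P' = Q + AᵀP(A−BK) = [3.7124 -1.7897; -1.7897 4.1664]
tr(P') = 7.8788

0.4095 -0.4011 0.2841 -0.0334


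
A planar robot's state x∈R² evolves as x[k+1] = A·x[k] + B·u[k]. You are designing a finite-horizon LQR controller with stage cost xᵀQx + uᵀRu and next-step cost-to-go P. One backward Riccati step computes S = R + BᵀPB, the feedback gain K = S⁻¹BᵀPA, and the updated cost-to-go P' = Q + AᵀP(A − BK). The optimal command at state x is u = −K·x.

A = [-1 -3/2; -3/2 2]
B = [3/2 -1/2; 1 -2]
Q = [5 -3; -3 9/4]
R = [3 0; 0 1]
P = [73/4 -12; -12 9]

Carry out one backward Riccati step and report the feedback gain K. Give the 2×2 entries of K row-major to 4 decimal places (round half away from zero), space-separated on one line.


-0.3371 -1.2599 0.3758 -1.8972

BᵀP = [15.3750 -9.0000; 14.8750 -12.0000]
S = R + BᵀPB = [3 0; 0 1] + [14.0625 10.3125; 10.3125 16.5625] = [17.0625 10.3125; 10.3125 17.5625]
BᵀPA = [-1.8750 -41.0625; 3.1250 -46.3125]
K = S⁻¹·BᵀPA = [-0.3371 -1.2599; 0.3758 -1.8972]
A−BK = [-0.3065 -0.5587; -0.4113 -0.5344]
AᵀP(A−BK) = [0.6935 0.9413; 0.9413 9.4627]
P' = Q + AᵀP(A−BK) = [5.6935 -2.0587; -2.0587 11.7127]
tr(P') = 17.4062


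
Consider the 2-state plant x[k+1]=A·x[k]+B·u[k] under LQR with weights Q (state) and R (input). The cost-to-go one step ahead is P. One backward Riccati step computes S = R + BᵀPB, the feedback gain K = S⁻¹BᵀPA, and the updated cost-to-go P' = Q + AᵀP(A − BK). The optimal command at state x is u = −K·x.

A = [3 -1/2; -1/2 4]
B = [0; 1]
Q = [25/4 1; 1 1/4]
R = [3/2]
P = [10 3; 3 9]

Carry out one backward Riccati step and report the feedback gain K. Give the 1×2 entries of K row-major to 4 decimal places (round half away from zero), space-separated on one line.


BᵀP = [3.0000 9.0000]
S = R + BᵀPB = [3/2] + [9.0000] = [10.5000]
BᵀPA = [4.5000 34.5000]
K = S⁻¹·BᵀPA = [0.4286 3.2857]
A−BK = [3.0000 -0.5000; -0.9286 0.7143]
AᵀP(A−BK) = [81.3214 -11.0357; -11.0357 21.1429]
P' = Q + AᵀP(A−BK) = [87.5714 -10.0357; -10.0357 21.3929]
tr(P') = 108.9643

0.4286 3.2857


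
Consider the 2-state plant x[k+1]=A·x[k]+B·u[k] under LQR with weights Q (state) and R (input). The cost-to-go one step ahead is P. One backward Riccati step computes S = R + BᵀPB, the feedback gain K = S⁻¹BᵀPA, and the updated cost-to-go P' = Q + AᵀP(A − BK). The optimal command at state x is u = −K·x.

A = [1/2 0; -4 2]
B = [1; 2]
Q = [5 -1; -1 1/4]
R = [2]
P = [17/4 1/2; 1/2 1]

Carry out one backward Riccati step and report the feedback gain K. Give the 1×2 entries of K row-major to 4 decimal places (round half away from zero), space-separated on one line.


-0.6020 0.4082

BᵀP = [5.2500 2.5000]
S = R + BᵀPB = [2] + [10.2500] = [12.2500]
BᵀPA = [-7.3750 5.0000]
K = S⁻¹·BᵀPA = [-0.6020 0.4082]
A−BK = [1.1020 -0.4082; -2.7959 1.1837]
AᵀP(A−BK) = [10.6224 -4.4898; -4.4898 1.9592]
P' = Q + AᵀP(A−BK) = [15.6224 -5.4898; -5.4898 2.2092]
tr(P') = 17.8316
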